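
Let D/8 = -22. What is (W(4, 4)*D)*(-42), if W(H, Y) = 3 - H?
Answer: -7392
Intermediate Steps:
D = -176 (D = 8*(-22) = -176)
(W(4, 4)*D)*(-42) = ((3 - 1*4)*(-176))*(-42) = ((3 - 4)*(-176))*(-42) = -1*(-176)*(-42) = 176*(-42) = -7392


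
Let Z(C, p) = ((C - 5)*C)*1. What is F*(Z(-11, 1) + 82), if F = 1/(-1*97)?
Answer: -258/97 ≈ -2.6598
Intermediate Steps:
Z(C, p) = C*(-5 + C) (Z(C, p) = ((-5 + C)*C)*1 = (C*(-5 + C))*1 = C*(-5 + C))
F = -1/97 (F = 1/(-97) = -1/97 ≈ -0.010309)
F*(Z(-11, 1) + 82) = -(-11*(-5 - 11) + 82)/97 = -(-11*(-16) + 82)/97 = -(176 + 82)/97 = -1/97*258 = -258/97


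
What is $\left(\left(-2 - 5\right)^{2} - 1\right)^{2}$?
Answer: $2304$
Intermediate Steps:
$\left(\left(-2 - 5\right)^{2} - 1\right)^{2} = \left(\left(-7\right)^{2} - 1\right)^{2} = \left(49 - 1\right)^{2} = 48^{2} = 2304$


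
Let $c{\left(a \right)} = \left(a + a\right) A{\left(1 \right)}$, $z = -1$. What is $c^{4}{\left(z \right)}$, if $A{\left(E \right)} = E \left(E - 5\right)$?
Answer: $4096$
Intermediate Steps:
$A{\left(E \right)} = E \left(-5 + E\right)$
$c{\left(a \right)} = - 8 a$ ($c{\left(a \right)} = \left(a + a\right) 1 \left(-5 + 1\right) = 2 a 1 \left(-4\right) = 2 a \left(-4\right) = - 8 a$)
$c^{4}{\left(z \right)} = \left(\left(-8\right) \left(-1\right)\right)^{4} = 8^{4} = 4096$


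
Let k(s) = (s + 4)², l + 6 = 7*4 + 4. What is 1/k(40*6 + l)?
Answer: 1/72900 ≈ 1.3717e-5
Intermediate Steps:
l = 26 (l = -6 + (7*4 + 4) = -6 + (28 + 4) = -6 + 32 = 26)
k(s) = (4 + s)²
1/k(40*6 + l) = 1/((4 + (40*6 + 26))²) = 1/((4 + (240 + 26))²) = 1/((4 + 266)²) = 1/(270²) = 1/72900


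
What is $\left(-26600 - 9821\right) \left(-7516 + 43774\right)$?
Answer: $-1320552618$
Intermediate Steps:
$\left(-26600 - 9821\right) \left(-7516 + 43774\right) = \left(-36421\right) 36258 = -1320552618$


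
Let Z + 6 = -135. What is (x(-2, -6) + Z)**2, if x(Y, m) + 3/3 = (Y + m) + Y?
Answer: 23104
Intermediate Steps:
x(Y, m) = -1 + m + 2*Y (x(Y, m) = -1 + ((Y + m) + Y) = -1 + (m + 2*Y) = -1 + m + 2*Y)
Z = -141 (Z = -6 - 135 = -141)
(x(-2, -6) + Z)**2 = ((-1 - 6 + 2*(-2)) - 141)**2 = ((-1 - 6 - 4) - 141)**2 = (-11 - 141)**2 = (-152)**2 = 23104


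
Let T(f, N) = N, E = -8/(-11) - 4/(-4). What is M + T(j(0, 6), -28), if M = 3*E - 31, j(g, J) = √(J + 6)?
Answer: -592/11 ≈ -53.818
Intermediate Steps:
j(g, J) = √(6 + J)
E = 19/11 (E = -8*(-1/11) - 4*(-¼) = 8/11 + 1 = 19/11 ≈ 1.7273)
M = -284/11 (M = 3*(19/11) - 31 = 57/11 - 31 = -284/11 ≈ -25.818)
M + T(j(0, 6), -28) = -284/11 - 28 = -592/11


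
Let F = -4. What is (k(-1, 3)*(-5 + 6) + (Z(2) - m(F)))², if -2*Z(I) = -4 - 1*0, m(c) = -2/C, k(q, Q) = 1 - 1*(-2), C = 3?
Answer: 289/9 ≈ 32.111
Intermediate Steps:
k(q, Q) = 3 (k(q, Q) = 1 + 2 = 3)
m(c) = -⅔ (m(c) = -2/3 = -2*⅓ = -⅔)
Z(I) = 2 (Z(I) = -(-4 - 1*0)/2 = -(-4 + 0)/2 = -½*(-4) = 2)
(k(-1, 3)*(-5 + 6) + (Z(2) - m(F)))² = (3*(-5 + 6) + (2 - 1*(-⅔)))² = (3*1 + (2 + ⅔))² = (3 + 8/3)² = (17/3)² = 289/9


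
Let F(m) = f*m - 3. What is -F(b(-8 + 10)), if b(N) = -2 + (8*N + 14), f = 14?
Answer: -389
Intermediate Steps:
b(N) = 12 + 8*N (b(N) = -2 + (14 + 8*N) = 12 + 8*N)
F(m) = -3 + 14*m (F(m) = 14*m - 3 = -3 + 14*m)
-F(b(-8 + 10)) = -(-3 + 14*(12 + 8*(-8 + 10))) = -(-3 + 14*(12 + 8*2)) = -(-3 + 14*(12 + 16)) = -(-3 + 14*28) = -(-3 + 392) = -1*389 = -389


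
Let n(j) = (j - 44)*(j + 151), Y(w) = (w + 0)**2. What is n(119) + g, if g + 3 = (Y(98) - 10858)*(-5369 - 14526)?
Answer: 24968577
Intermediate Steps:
Y(w) = w**2
n(j) = (-44 + j)*(151 + j)
g = 24948327 (g = -3 + (98**2 - 10858)*(-5369 - 14526) = -3 + (9604 - 10858)*(-19895) = -3 - 1254*(-19895) = -3 + 24948330 = 24948327)
n(119) + g = (-6644 + 119**2 + 107*119) + 24948327 = (-6644 + 14161 + 12733) + 24948327 = 20250 + 24948327 = 24968577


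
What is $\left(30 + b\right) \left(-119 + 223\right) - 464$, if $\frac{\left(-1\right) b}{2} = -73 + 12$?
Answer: $15344$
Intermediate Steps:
$b = 122$ ($b = - 2 \left(-73 + 12\right) = \left(-2\right) \left(-61\right) = 122$)
$\left(30 + b\right) \left(-119 + 223\right) - 464 = \left(30 + 122\right) \left(-119 + 223\right) - 464 = 152 \cdot 104 - 464 = 15808 - 464 = 15344$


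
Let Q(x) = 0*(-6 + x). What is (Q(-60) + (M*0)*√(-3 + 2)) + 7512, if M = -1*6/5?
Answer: 7512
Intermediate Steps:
Q(x) = 0
M = -6/5 (M = -6*⅕ = -6/5 ≈ -1.2000)
(Q(-60) + (M*0)*√(-3 + 2)) + 7512 = (0 + (-6/5*0)*√(-3 + 2)) + 7512 = (0 + 0*√(-1)) + 7512 = (0 + 0*I) + 7512 = (0 + 0) + 7512 = 0 + 7512 = 7512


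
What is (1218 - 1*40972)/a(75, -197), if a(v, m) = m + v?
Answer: 19877/61 ≈ 325.85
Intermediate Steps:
(1218 - 1*40972)/a(75, -197) = (1218 - 1*40972)/(-197 + 75) = (1218 - 40972)/(-122) = -39754*(-1/122) = 19877/61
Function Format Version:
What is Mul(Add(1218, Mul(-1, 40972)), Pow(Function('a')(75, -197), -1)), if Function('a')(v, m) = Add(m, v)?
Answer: Rational(19877, 61) ≈ 325.85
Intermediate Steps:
Mul(Add(1218, Mul(-1, 40972)), Pow(Function('a')(75, -197), -1)) = Mul(Add(1218, Mul(-1, 40972)), Pow(Add(-197, 75), -1)) = Mul(Add(1218, -40972), Pow(-122, -1)) = Mul(-39754, Rational(-1, 122)) = Rational(19877, 61)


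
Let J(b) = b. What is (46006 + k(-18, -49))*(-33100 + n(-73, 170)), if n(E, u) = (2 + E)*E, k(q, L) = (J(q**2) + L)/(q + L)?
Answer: -86043739459/67 ≈ -1.2842e+9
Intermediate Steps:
k(q, L) = (L + q**2)/(L + q) (k(q, L) = (q**2 + L)/(q + L) = (L + q**2)/(L + q))
n(E, u) = E*(2 + E)
(46006 + k(-18, -49))*(-33100 + n(-73, 170)) = (46006 + (-49 + (-18)**2)/(-49 - 18))*(-33100 - 73*(2 - 73)) = (46006 + (-49 + 324)/(-67))*(-33100 - 73*(-71)) = (46006 - 1/67*275)*(-33100 + 5183) = (46006 - 275/67)*(-27917) = (3082127/67)*(-27917) = -86043739459/67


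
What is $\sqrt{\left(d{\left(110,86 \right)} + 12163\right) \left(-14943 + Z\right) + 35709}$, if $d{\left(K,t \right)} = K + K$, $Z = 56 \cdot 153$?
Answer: $6 i \sqrt{2191831} \approx 8882.9 i$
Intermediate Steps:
$Z = 8568$
$d{\left(K,t \right)} = 2 K$
$\sqrt{\left(d{\left(110,86 \right)} + 12163\right) \left(-14943 + Z\right) + 35709} = \sqrt{\left(2 \cdot 110 + 12163\right) \left(-14943 + 8568\right) + 35709} = \sqrt{\left(220 + 12163\right) \left(-6375\right) + 35709} = \sqrt{12383 \left(-6375\right) + 35709} = \sqrt{-78941625 + 35709} = \sqrt{-78905916} = 6 i \sqrt{2191831}$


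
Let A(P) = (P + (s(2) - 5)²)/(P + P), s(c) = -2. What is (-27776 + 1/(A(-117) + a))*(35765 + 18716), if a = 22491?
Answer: -3982126131268859/2631481 ≈ -1.5133e+9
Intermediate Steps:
A(P) = (49 + P)/(2*P) (A(P) = (P + (-2 - 5)²)/(P + P) = (P + (-7)²)/((2*P)) = (P + 49)*(1/(2*P)) = (49 + P)*(1/(2*P)) = (49 + P)/(2*P))
(-27776 + 1/(A(-117) + a))*(35765 + 18716) = (-27776 + 1/((½)*(49 - 117)/(-117) + 22491))*(35765 + 18716) = (-27776 + 1/((½)*(-1/117)*(-68) + 22491))*54481 = (-27776 + 1/(34/117 + 22491))*54481 = (-27776 + 1/(2631481/117))*54481 = (-27776 + 117/2631481)*54481 = -73092016139/2631481*54481 = -3982126131268859/2631481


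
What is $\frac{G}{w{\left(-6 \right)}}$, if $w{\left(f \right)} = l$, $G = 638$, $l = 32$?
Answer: $\frac{319}{16} \approx 19.938$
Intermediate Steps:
$w{\left(f \right)} = 32$
$\frac{G}{w{\left(-6 \right)}} = \frac{638}{32} = 638 \cdot \frac{1}{32} = \frac{319}{16}$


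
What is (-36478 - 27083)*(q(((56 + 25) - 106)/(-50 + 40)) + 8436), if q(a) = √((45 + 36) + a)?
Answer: -536200596 - 63561*√334/2 ≈ -5.3678e+8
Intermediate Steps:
q(a) = √(81 + a)
(-36478 - 27083)*(q(((56 + 25) - 106)/(-50 + 40)) + 8436) = (-36478 - 27083)*(√(81 + ((56 + 25) - 106)/(-50 + 40)) + 8436) = -63561*(√(81 + (81 - 106)/(-10)) + 8436) = -63561*(√(81 - 25*(-⅒)) + 8436) = -63561*(√(81 + 5/2) + 8436) = -63561*(√(167/2) + 8436) = -63561*(√334/2 + 8436) = -63561*(8436 + √334/2) = -536200596 - 63561*√334/2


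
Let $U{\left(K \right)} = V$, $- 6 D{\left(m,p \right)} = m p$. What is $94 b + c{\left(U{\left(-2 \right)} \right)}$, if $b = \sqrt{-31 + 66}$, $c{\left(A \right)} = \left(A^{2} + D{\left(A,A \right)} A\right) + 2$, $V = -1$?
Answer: $\frac{19}{6} + 94 \sqrt{35} \approx 559.28$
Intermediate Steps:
$D{\left(m,p \right)} = - \frac{m p}{6}$
$U{\left(K \right)} = -1$
$c{\left(A \right)} = 2 + A^{2} - \frac{A^{3}}{6}$ ($c{\left(A \right)} = \left(A^{2} + - \frac{A A}{6} A\right) + 2 = \left(A^{2} + - \frac{A^{2}}{6} A\right) + 2 = \left(A^{2} - \frac{A^{3}}{6}\right) + 2 = 2 + A^{2} - \frac{A^{3}}{6}$)
$b = \sqrt{35} \approx 5.9161$
$94 b + c{\left(U{\left(-2 \right)} \right)} = 94 \sqrt{35} + \left(2 + \left(-1\right)^{2} - \frac{\left(-1\right)^{3}}{6}\right) = 94 \sqrt{35} + \left(2 + 1 - - \frac{1}{6}\right) = 94 \sqrt{35} + \left(2 + 1 + \frac{1}{6}\right) = 94 \sqrt{35} + \frac{19}{6} = \frac{19}{6} + 94 \sqrt{35}$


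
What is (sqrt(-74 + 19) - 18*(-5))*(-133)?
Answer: -11970 - 133*I*sqrt(55) ≈ -11970.0 - 986.35*I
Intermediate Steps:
(sqrt(-74 + 19) - 18*(-5))*(-133) = (sqrt(-55) + 90)*(-133) = (I*sqrt(55) + 90)*(-133) = (90 + I*sqrt(55))*(-133) = -11970 - 133*I*sqrt(55)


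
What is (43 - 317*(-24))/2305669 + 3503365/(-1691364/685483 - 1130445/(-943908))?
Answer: -4825921417908746829611/1749138795687711 ≈ -2.7590e+6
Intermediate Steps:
(43 - 317*(-24))/2305669 + 3503365/(-1691364/685483 - 1130445/(-943908)) = (43 + 7608)*(1/2305669) + 3503365/(-1691364*1/685483 - 1130445*(-1/943908)) = 7651*(1/2305669) + 3503365/(-1691364/685483 + 376815/314636) = 7651/2305669 + 3503365/(-273863726859/215677629188) = 7651/2305669 + 3503365*(-215677629188/273863726859) = 7651/2305669 - 755597457380217620/273863726859 = -4825921417908746829611/1749138795687711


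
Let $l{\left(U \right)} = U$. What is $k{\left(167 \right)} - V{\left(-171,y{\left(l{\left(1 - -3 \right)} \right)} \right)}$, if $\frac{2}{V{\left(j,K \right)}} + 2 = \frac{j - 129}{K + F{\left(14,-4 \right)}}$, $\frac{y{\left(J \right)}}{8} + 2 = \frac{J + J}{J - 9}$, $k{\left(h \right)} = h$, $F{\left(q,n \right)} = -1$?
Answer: $\frac{100218}{601} \approx 166.75$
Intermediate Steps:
$y{\left(J \right)} = -16 + \frac{16 J}{-9 + J}$ ($y{\left(J \right)} = -16 + 8 \frac{J + J}{J - 9} = -16 + 8 \frac{2 J}{-9 + J} = -16 + \frac{16 J}{-9 + J}$)
$V{\left(j,K \right)} = \frac{2}{-2 + \frac{-129 + j}{-1 + K}}$ ($V{\left(j,K \right)} = \frac{2}{-2 + \frac{j - 129}{K - 1}} = \frac{2}{-2 + \frac{-129 + j}{-1 + K}}$)
$k{\left(167 \right)} - V{\left(-171,y{\left(l{\left(1 - -3 \right)} \right)} \right)} = 167 - \frac{2 \left(1 - \frac{144}{-9 + \left(1 - -3\right)}\right)}{127 - -171 + 2 \frac{144}{-9 + \left(1 - -3\right)}} = 167 - \frac{2 \left(1 - \frac{144}{-9 + \left(1 + 3\right)}\right)}{127 + 171 + 2 \frac{144}{-9 + \left(1 + 3\right)}} = 167 - \frac{2 \left(1 - \frac{144}{-9 + 4}\right)}{127 + 171 + 2 \frac{144}{-9 + 4}} = 167 - \frac{2 \left(1 - \frac{144}{-5}\right)}{127 + 171 + 2 \frac{144}{-5}} = 167 - \frac{2 \left(1 - 144 \left(- \frac{1}{5}\right)\right)}{127 + 171 + 2 \cdot 144 \left(- \frac{1}{5}\right)} = 167 - \frac{2 \left(1 - - \frac{144}{5}\right)}{127 + 171 + 2 \left(- \frac{144}{5}\right)} = 167 - \frac{2 \left(1 + \frac{144}{5}\right)}{127 + 171 - \frac{288}{5}} = 167 - 2 \frac{1}{\frac{1202}{5}} \cdot \frac{149}{5} = 167 - 2 \cdot \frac{5}{1202} \cdot \frac{149}{5} = 167 - \frac{149}{601} = \frac{100218}{601}$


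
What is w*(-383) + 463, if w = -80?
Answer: 31103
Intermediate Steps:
w*(-383) + 463 = -80*(-383) + 463 = 30640 + 463 = 31103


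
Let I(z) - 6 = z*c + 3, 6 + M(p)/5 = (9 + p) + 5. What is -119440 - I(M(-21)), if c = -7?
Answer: -119904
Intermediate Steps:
M(p) = 40 + 5*p (M(p) = -30 + 5*((9 + p) + 5) = -30 + 5*(14 + p) = -30 + (70 + 5*p) = 40 + 5*p)
I(z) = 9 - 7*z (I(z) = 6 + (z*(-7) + 3) = 6 + (-7*z + 3) = 6 + (3 - 7*z) = 9 - 7*z)
-119440 - I(M(-21)) = -119440 - (9 - 7*(40 + 5*(-21))) = -119440 - (9 - 7*(40 - 105)) = -119440 - (9 - 7*(-65)) = -119440 - (9 + 455) = -119440 - 1*464 = -119440 - 464 = -119904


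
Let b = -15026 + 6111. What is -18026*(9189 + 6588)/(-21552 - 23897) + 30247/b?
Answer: 2534017444927/405177835 ≈ 6254.1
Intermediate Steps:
b = -8915
-18026*(9189 + 6588)/(-21552 - 23897) + 30247/b = -18026*(9189 + 6588)/(-21552 - 23897) + 30247/(-8915) = -18026/((-45449/15777)) + 30247*(-1/8915) = -18026/((-45449*1/15777)) - 30247/8915 = -18026/(-45449/15777) - 30247/8915 = -18026*(-15777/45449) - 30247/8915 = 284396202/45449 - 30247/8915 = 2534017444927/405177835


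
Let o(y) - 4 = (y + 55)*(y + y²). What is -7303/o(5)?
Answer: -7303/1804 ≈ -4.0482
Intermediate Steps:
o(y) = 4 + (55 + y)*(y + y²) (o(y) = 4 + (y + 55)*(y + y²) = 4 + (55 + y)*(y + y²))
-7303/o(5) = -7303/(4 + 5³ + 55*5 + 56*5²) = -7303/(4 + 125 + 275 + 56*25) = -7303/(4 + 125 + 275 + 1400) = -7303/1804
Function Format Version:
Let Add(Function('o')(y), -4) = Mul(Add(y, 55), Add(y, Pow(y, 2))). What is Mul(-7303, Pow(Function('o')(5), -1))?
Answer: Rational(-7303, 1804) ≈ -4.0482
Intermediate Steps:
Function('o')(y) = Add(4, Mul(Add(55, y), Add(y, Pow(y, 2)))) (Function('o')(y) = Add(4, Mul(Add(y, 55), Add(y, Pow(y, 2)))) = Add(4, Mul(Add(55, y), Add(y, Pow(y, 2)))))
Mul(-7303, Pow(Function('o')(5), -1)) = Mul(-7303, Pow(Add(4, Pow(5, 3), Mul(55, 5), Mul(56, Pow(5, 2))), -1)) = Mul(-7303, Pow(Add(4, 125, 275, Mul(56, 25)), -1)) = Mul(-7303, Pow(Add(4, 125, 275, 1400), -1)) = Mul(-7303, Pow(1804, -1)) = Mul(-7303, Rational(1, 1804)) = Rational(-7303, 1804)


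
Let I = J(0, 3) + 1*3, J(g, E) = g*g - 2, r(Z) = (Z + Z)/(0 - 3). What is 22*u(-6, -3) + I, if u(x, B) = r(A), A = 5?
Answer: -217/3 ≈ -72.333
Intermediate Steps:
r(Z) = -2*Z/3 (r(Z) = (2*Z)/(-3) = (2*Z)*(-1/3) = -2*Z/3)
J(g, E) = -2 + g**2 (J(g, E) = g**2 - 2 = -2 + g**2)
u(x, B) = -10/3 (u(x, B) = -2/3*5 = -10/3)
I = 1 (I = (-2 + 0**2) + 1*3 = (-2 + 0) + 3 = -2 + 3 = 1)
22*u(-6, -3) + I = 22*(-10/3) + 1 = -220/3 + 1 = -217/3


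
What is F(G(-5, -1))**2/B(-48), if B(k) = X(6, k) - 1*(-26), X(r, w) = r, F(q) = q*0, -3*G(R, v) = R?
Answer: 0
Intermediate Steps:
G(R, v) = -R/3
F(q) = 0
B(k) = 32 (B(k) = 6 - 1*(-26) = 6 + 26 = 32)
F(G(-5, -1))**2/B(-48) = 0**2/32 = 0*(1/32) = 0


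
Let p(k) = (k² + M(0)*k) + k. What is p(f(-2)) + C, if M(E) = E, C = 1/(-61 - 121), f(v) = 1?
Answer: 363/182 ≈ 1.9945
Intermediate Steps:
C = -1/182 (C = 1/(-182) = -1/182 ≈ -0.0054945)
p(k) = k + k² (p(k) = (k² + 0*k) + k = (k² + 0) + k = k² + k = k + k²)
p(f(-2)) + C = 1*(1 + 1) - 1/182 = 1*2 - 1/182 = 2 - 1/182 = 363/182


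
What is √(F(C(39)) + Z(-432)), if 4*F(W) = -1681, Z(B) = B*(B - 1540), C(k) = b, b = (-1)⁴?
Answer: √3405935/2 ≈ 922.76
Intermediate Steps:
b = 1
C(k) = 1
Z(B) = B*(-1540 + B)
F(W) = -1681/4 (F(W) = (¼)*(-1681) = -1681/4)
√(F(C(39)) + Z(-432)) = √(-1681/4 - 432*(-1540 - 432)) = √(-1681/4 - 432*(-1972)) = √(-1681/4 + 851904) = √(3405935/4) = √3405935/2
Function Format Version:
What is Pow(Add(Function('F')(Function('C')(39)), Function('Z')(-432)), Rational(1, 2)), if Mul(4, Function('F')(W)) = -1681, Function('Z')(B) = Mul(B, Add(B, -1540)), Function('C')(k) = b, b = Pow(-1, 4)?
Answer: Mul(Rational(1, 2), Pow(3405935, Rational(1, 2))) ≈ 922.76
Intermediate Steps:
b = 1
Function('C')(k) = 1
Function('Z')(B) = Mul(B, Add(-1540, B))
Function('F')(W) = Rational(-1681, 4) (Function('F')(W) = Mul(Rational(1, 4), -1681) = Rational(-1681, 4))
Pow(Add(Function('F')(Function('C')(39)), Function('Z')(-432)), Rational(1, 2)) = Pow(Add(Rational(-1681, 4), Mul(-432, Add(-1540, -432))), Rational(1, 2)) = Pow(Add(Rational(-1681, 4), Mul(-432, -1972)), Rational(1, 2)) = Pow(Add(Rational(-1681, 4), 851904), Rational(1, 2)) = Pow(Rational(3405935, 4), Rational(1, 2)) = Mul(Rational(1, 2), Pow(3405935, Rational(1, 2)))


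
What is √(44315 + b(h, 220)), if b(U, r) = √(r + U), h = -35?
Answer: √(44315 + √185) ≈ 210.54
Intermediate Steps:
b(U, r) = √(U + r)
√(44315 + b(h, 220)) = √(44315 + √(-35 + 220)) = √(44315 + √185)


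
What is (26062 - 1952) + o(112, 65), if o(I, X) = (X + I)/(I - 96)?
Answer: 385937/16 ≈ 24121.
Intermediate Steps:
o(I, X) = (I + X)/(-96 + I)
(26062 - 1952) + o(112, 65) = (26062 - 1952) + (112 + 65)/(-96 + 112) = 24110 + 177/16 = 385937/16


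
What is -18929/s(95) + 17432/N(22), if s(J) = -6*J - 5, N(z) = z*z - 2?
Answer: 416243/6025 ≈ 69.086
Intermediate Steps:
N(z) = -2 + z² (N(z) = z² - 2 = -2 + z²)
s(J) = -5 - 6*J
-18929/s(95) + 17432/N(22) = -18929/(-5 - 6*95) + 17432/(-2 + 22²) = -18929/(-5 - 570) + 17432/(-2 + 484) = -18929/(-575) + 17432/482 = -18929*(-1/575) + 17432*(1/482) = 823/25 + 8716/241 = 416243/6025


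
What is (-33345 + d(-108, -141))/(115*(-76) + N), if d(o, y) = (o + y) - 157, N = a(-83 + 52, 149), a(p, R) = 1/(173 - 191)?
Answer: 607518/157321 ≈ 3.8616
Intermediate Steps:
a(p, R) = -1/18 (a(p, R) = 1/(-18) = -1/18)
N = -1/18 ≈ -0.055556
d(o, y) = -157 + o + y
(-33345 + d(-108, -141))/(115*(-76) + N) = (-33345 + (-157 - 108 - 141))/(115*(-76) - 1/18) = (-33345 - 406)/(-8740 - 1/18) = -33751/(-157321/18) = -33751*(-18/157321) = 607518/157321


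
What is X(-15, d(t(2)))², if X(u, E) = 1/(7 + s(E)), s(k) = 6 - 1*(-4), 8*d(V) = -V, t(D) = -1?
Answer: 1/289 ≈ 0.0034602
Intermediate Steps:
d(V) = -V/8 (d(V) = (-V)/8 = -V/8)
s(k) = 10 (s(k) = 6 + 4 = 10)
X(u, E) = 1/17 (X(u, E) = 1/(7 + 10) = 1/17)
X(-15, d(t(2)))² = (1/17)² = 1/289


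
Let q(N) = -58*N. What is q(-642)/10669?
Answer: 37236/10669 ≈ 3.4901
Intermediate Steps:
q(-642)/10669 = -58*(-642)/10669 = 37236*(1/10669) = 37236/10669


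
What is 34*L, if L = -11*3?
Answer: -1122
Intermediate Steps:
L = -33
34*L = 34*(-33) = -1122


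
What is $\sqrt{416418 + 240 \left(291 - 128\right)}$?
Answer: $\sqrt{455538} \approx 674.94$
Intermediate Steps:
$\sqrt{416418 + 240 \left(291 - 128\right)} = \sqrt{416418 + 240 \cdot 163} = \sqrt{416418 + 39120} = \sqrt{455538}$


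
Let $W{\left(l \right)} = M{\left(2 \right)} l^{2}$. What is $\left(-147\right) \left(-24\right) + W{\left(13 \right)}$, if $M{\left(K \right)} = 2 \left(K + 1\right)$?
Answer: $4542$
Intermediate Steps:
$M{\left(K \right)} = 2 + 2 K$ ($M{\left(K \right)} = 2 \left(1 + K\right) = 2 + 2 K$)
$W{\left(l \right)} = 6 l^{2}$ ($W{\left(l \right)} = \left(2 + 2 \cdot 2\right) l^{2} = \left(2 + 4\right) l^{2} = 6 l^{2}$)
$\left(-147\right) \left(-24\right) + W{\left(13 \right)} = \left(-147\right) \left(-24\right) + 6 \cdot 13^{2} = 3528 + 6 \cdot 169 = 3528 + 1014 = 4542$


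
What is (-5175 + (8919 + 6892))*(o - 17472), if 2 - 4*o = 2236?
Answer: -191772398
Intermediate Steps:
o = -1117/2 (o = ½ - ¼*2236 = ½ - 559 = -1117/2 ≈ -558.50)
(-5175 + (8919 + 6892))*(o - 17472) = (-5175 + (8919 + 6892))*(-1117/2 - 17472) = (-5175 + 15811)*(-36061/2) = 10636*(-36061/2) = -191772398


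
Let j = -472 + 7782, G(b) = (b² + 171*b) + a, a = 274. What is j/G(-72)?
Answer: -3655/3427 ≈ -1.0665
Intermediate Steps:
G(b) = 274 + b² + 171*b (G(b) = (b² + 171*b) + 274 = 274 + b² + 171*b)
j = 7310
j/G(-72) = 7310/(274 + (-72)² + 171*(-72)) = 7310/(274 + 5184 - 12312) = 7310/(-6854) = 7310*(-1/6854) = -3655/3427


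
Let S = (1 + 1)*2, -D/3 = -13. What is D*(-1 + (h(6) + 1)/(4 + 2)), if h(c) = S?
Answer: -13/2 ≈ -6.5000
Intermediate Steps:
D = 39 (D = -3*(-13) = 39)
S = 4 (S = 2*2 = 4)
h(c) = 4
D*(-1 + (h(6) + 1)/(4 + 2)) = 39*(-1 + (4 + 1)/(4 + 2)) = 39*(-1 + 5/6) = 39*(-1/6) = -13/2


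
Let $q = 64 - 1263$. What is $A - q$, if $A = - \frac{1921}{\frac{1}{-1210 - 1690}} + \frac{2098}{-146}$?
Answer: $\frac{406762178}{73} \approx 5.5721 \cdot 10^{6}$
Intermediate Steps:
$q = -1199$ ($q = 64 - 1263 = -1199$)
$A = \frac{406674651}{73}$ ($A = - \frac{1921}{\frac{1}{-2900}} + 2098 \left(- \frac{1}{146}\right) = - \frac{1921}{- \frac{1}{2900}} - \frac{1049}{73} = \left(-1921\right) \left(-2900\right) - \frac{1049}{73} = 5570900 - \frac{1049}{73} = \frac{406674651}{73} \approx 5.5709 \cdot 10^{6}$)
$A - q = \frac{406674651}{73} - -1199 = \frac{406674651}{73} + 1199 = \frac{406762178}{73}$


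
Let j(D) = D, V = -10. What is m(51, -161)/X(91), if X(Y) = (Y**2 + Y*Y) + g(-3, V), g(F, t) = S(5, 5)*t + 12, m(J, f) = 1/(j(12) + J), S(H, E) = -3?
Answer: 1/1046052 ≈ 9.5598e-7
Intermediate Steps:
m(J, f) = 1/(12 + J)
g(F, t) = 12 - 3*t (g(F, t) = -3*t + 12 = 12 - 3*t)
X(Y) = 42 + 2*Y**2 (X(Y) = (Y**2 + Y*Y) + (12 - 3*(-10)) = (Y**2 + Y**2) + (12 + 30) = 2*Y**2 + 42 = 42 + 2*Y**2)
m(51, -161)/X(91) = 1/((12 + 51)*(42 + 2*91**2)) = 1/(63*(42 + 2*8281)) = 1/(63*(42 + 16562)) = (1/63)/16604 = (1/63)*(1/16604) = 1/1046052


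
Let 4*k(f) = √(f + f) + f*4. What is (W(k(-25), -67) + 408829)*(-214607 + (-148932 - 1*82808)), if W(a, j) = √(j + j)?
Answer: -182479597663 - 446347*I*√134 ≈ -1.8248e+11 - 5.1668e+6*I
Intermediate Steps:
k(f) = f + √2*√f/4 (k(f) = (√(f + f) + f*4)/4 = (√(2*f) + 4*f)/4 = (√2*√f + 4*f)/4 = (4*f + √2*√f)/4 = f + √2*√f/4)
W(a, j) = √2*√j (W(a, j) = √(2*j) = √2*√j)
(W(k(-25), -67) + 408829)*(-214607 + (-148932 - 1*82808)) = (√2*√(-67) + 408829)*(-214607 + (-148932 - 1*82808)) = (√2*(I*√67) + 408829)*(-214607 + (-148932 - 82808)) = (I*√134 + 408829)*(-214607 - 231740) = (408829 + I*√134)*(-446347) = -182479597663 - 446347*I*√134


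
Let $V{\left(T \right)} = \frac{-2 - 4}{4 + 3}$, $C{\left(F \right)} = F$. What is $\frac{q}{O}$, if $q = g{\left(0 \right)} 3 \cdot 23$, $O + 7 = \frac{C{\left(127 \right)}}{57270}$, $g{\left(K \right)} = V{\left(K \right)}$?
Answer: $\frac{23709780}{2805341} \approx 8.4517$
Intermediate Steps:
$V{\left(T \right)} = - \frac{6}{7}$
$g{\left(K \right)} = - \frac{6}{7}$
$O = - \frac{400763}{57270}$ ($O = -7 + \frac{127}{57270} = - \frac{400763}{57270} \approx -6.9978$)
$q = - \frac{414}{7}$ ($q = \left(- \frac{6}{7}\right) 3 \cdot 23 = \left(- \frac{18}{7}\right) 23 = - \frac{414}{7} \approx -59.143$)
$\frac{q}{O} = - \frac{414}{7 \left(- \frac{400763}{57270}\right)} = \left(- \frac{414}{7}\right) \left(- \frac{57270}{400763}\right) = \frac{23709780}{2805341}$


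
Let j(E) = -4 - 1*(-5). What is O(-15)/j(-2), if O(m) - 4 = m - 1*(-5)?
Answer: -6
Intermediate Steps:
O(m) = 9 + m (O(m) = 4 + (m - 1*(-5)) = 4 + (m + 5) = 4 + (5 + m) = 9 + m)
j(E) = 1 (j(E) = -4 + 5 = 1)
O(-15)/j(-2) = (9 - 15)/1 = 1*(-6) = -6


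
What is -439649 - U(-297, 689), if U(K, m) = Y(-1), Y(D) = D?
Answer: -439648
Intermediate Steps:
U(K, m) = -1
-439649 - U(-297, 689) = -439649 - 1*(-1) = -439649 + 1 = -439648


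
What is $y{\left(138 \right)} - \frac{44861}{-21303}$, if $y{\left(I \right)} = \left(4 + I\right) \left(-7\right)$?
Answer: $- \frac{21130321}{21303} \approx -991.89$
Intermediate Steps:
$y{\left(I \right)} = -28 - 7 I$
$y{\left(138 \right)} - \frac{44861}{-21303} = \left(-28 - 966\right) - \frac{44861}{-21303} = \left(-28 - 966\right) - - \frac{44861}{21303} = -994 + \frac{44861}{21303} = - \frac{21130321}{21303}$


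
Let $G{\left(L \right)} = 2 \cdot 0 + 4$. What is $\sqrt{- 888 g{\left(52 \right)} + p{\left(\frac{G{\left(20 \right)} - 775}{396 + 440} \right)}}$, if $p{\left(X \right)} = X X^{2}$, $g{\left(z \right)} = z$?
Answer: $\frac{i \sqrt{5638827451240203}}{349448} \approx 214.89 i$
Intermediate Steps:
$G{\left(L \right)} = 4$ ($G{\left(L \right)} = 0 + 4 = 4$)
$p{\left(X \right)} = X^{3}$
$\sqrt{- 888 g{\left(52 \right)} + p{\left(\frac{G{\left(20 \right)} - 775}{396 + 440} \right)}} = \sqrt{\left(-888\right) 52 + \left(\frac{4 - 775}{396 + 440}\right)^{3}} = \sqrt{-46176 + \left(- \frac{771}{836}\right)^{3}} = \sqrt{-46176 - \frac{458314011}{584277056}} = \sqrt{- \frac{26980035651867}{584277056}} = \frac{i \sqrt{5638827451240203}}{349448}$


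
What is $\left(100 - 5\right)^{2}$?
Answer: $9025$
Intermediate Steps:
$\left(100 - 5\right)^{2} = 95^{2} = 9025$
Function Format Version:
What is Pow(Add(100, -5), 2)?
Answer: 9025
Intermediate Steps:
Pow(Add(100, -5), 2) = Pow(95, 2) = 9025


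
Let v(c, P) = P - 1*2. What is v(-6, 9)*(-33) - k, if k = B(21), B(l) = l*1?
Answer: -252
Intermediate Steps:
B(l) = l
v(c, P) = -2 + P (v(c, P) = P - 2 = -2 + P)
k = 21
v(-6, 9)*(-33) - k = (-2 + 9)*(-33) - 1*21 = 7*(-33) - 21 = -231 - 21 = -252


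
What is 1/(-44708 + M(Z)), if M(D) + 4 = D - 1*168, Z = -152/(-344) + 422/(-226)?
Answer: -4859/218078846 ≈ -2.2281e-5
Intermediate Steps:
Z = -6926/4859 (Z = -152*(-1/344) + 422*(-1/226) = 19/43 - 211/113 = -6926/4859 ≈ -1.4254)
M(D) = -172 + D (M(D) = -4 + (D - 1*168) = -4 + (D - 168) = -4 + (-168 + D) = -172 + D)
1/(-44708 + M(Z)) = 1/(-44708 + (-172 - 6926/4859)) = 1/(-44708 - 842674/4859) = 1/(-218078846/4859) = -4859/218078846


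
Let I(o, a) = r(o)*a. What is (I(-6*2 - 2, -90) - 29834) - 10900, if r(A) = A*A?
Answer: -58374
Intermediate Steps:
r(A) = A²
I(o, a) = a*o² (I(o, a) = o²*a = a*o²)
(I(-6*2 - 2, -90) - 29834) - 10900 = (-90*(-6*2 - 2)² - 29834) - 10900 = (-90*(-12 - 2)² - 29834) - 10900 = (-90*(-14)² - 29834) - 10900 = (-90*196 - 29834) - 10900 = (-17640 - 29834) - 10900 = -47474 - 10900 = -58374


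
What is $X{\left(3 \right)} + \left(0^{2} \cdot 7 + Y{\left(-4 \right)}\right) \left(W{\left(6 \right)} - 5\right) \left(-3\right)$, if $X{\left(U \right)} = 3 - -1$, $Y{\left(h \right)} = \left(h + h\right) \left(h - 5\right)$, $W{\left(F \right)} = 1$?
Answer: $868$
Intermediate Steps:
$Y{\left(h \right)} = 2 h \left(-5 + h\right)$
$X{\left(U \right)} = 4$ ($X{\left(U \right)} = 3 + 1 = 4$)
$X{\left(3 \right)} + \left(0^{2} \cdot 7 + Y{\left(-4 \right)}\right) \left(W{\left(6 \right)} - 5\right) \left(-3\right) = 4 + \left(0^{2} \cdot 7 + 2 \left(-4\right) \left(-5 - 4\right)\right) \left(1 - 5\right) \left(-3\right) = 4 + \left(0 \cdot 7 + 2 \left(-4\right) \left(-9\right)\right) \left(\left(-4\right) \left(-3\right)\right) = 4 + \left(0 + 72\right) 12 = 4 + 72 \cdot 12 = 4 + 864 = 868$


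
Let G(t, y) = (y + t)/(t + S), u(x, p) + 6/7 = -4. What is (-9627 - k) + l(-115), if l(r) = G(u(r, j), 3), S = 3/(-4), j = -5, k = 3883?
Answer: -2121018/157 ≈ -13510.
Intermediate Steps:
S = -3/4 (S = 3*(-1/4) = -3/4 ≈ -0.75000)
u(x, p) = -34/7 (u(x, p) = -6/7 - 4 = -34/7)
G(t, y) = (t + y)/(-3/4 + t) (G(t, y) = (y + t)/(t - 3/4) = (t + y)/(-3/4 + t))
l(r) = 52/157 (l(r) = 4*(-34/7 + 3)/(-3 + 4*(-34/7)) = 4*(-13/7)/(-3 - 136/7) = 4*(-13/7)/(-157/7) = 4*(-7/157)*(-13/7) = 52/157)
(-9627 - k) + l(-115) = (-9627 - 1*3883) + 52/157 = (-9627 - 3883) + 52/157 = -13510 + 52/157 = -2121018/157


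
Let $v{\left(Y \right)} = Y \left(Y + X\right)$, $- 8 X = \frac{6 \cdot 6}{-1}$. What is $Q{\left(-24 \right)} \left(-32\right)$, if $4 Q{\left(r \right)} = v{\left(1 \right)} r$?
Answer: $1056$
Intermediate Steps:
$X = \frac{9}{2}$ ($X = - \frac{6 \cdot 6 \frac{1}{-1}}{8} = - \frac{36 \left(-1\right)}{8} = \left(- \frac{1}{8}\right) \left(-36\right) = \frac{9}{2} \approx 4.5$)
$v{\left(Y \right)} = Y \left(\frac{9}{2} + Y\right)$ ($v{\left(Y \right)} = Y \left(Y + \frac{9}{2}\right) = Y \left(\frac{9}{2} + Y\right)$)
$Q{\left(r \right)} = \frac{11 r}{8}$ ($Q{\left(r \right)} = \frac{\frac{1}{2} \cdot 1 \left(9 + 2 \cdot 1\right) r}{4} = \frac{\frac{1}{2} \cdot 1 \left(9 + 2\right) r}{4} = \frac{\frac{1}{2} \cdot 1 \cdot 11 r}{4} = \frac{\frac{11}{2} r}{4} = \frac{11 r}{8}$)
$Q{\left(-24 \right)} \left(-32\right) = \frac{11}{8} \left(-24\right) \left(-32\right) = \left(-33\right) \left(-32\right) = 1056$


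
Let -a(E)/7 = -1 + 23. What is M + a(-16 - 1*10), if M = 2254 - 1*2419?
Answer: -319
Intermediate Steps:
M = -165 (M = 2254 - 2419 = -165)
a(E) = -154 (a(E) = -7*(-1 + 23) = -7*22 = -154)
M + a(-16 - 1*10) = -165 - 154 = -319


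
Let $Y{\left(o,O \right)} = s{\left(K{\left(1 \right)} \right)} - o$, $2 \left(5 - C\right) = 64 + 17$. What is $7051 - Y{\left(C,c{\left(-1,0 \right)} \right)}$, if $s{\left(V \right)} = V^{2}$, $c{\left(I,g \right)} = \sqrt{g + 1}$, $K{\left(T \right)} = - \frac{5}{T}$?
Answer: $\frac{13981}{2} \approx 6990.5$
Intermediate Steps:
$C = - \frac{71}{2}$ ($C = 5 - \frac{64 + 17}{2} = 5 - \frac{81}{2} = - \frac{71}{2} \approx -35.5$)
$c{\left(I,g \right)} = \sqrt{1 + g}$
$Y{\left(o,O \right)} = 25 - o$ ($Y{\left(o,O \right)} = \left(- \frac{5}{1}\right)^{2} - o = \left(\left(-5\right) 1\right)^{2} - o = \left(-5\right)^{2} - o = 25 - o$)
$7051 - Y{\left(C,c{\left(-1,0 \right)} \right)} = 7051 - \left(25 - - \frac{71}{2}\right) = 7051 - \left(25 + \frac{71}{2}\right) = 7051 - \frac{121}{2} = \frac{13981}{2}$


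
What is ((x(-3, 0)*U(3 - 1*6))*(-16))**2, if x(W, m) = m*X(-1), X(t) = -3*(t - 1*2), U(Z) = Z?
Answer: 0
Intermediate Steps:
X(t) = 6 - 3*t (X(t) = -3*(t - 2) = -3*(-2 + t) = 6 - 3*t)
x(W, m) = 9*m (x(W, m) = m*(6 - 3*(-1)) = m*(6 + 3) = m*9 = 9*m)
((x(-3, 0)*U(3 - 1*6))*(-16))**2 = (((9*0)*(3 - 1*6))*(-16))**2 = ((0*(3 - 6))*(-16))**2 = ((0*(-3))*(-16))**2 = (0*(-16))**2 = 0**2 = 0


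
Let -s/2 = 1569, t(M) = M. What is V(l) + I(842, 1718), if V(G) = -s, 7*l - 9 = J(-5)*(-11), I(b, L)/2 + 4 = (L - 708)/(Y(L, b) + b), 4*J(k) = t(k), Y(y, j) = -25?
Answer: 2559230/817 ≈ 3132.5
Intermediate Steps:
s = -3138 (s = -2*1569 = -3138)
J(k) = k/4
I(b, L) = -8 + 2*(-708 + L)/(-25 + b) (I(b, L) = -8 + 2*((L - 708)/(-25 + b)) = -8 + 2*((-708 + L)/(-25 + b)) = -8 + 2*(-708 + L)/(-25 + b))
l = 13/4 (l = 9/7 + (((1/4)*(-5))*(-11))/7 = 9/7 + (-5/4*(-11))/7 = 9/7 + (1/7)*(55/4) = 9/7 + 55/28 = 13/4 ≈ 3.2500)
V(G) = 3138 (V(G) = -1*(-3138) = 3138)
V(l) + I(842, 1718) = 3138 + 2*(-608 + 1718 - 4*842)/(-25 + 842) = 3138 + 2*(-608 + 1718 - 3368)/817 = 3138 + 2*(1/817)*(-2258) = 3138 - 4516/817 = 2559230/817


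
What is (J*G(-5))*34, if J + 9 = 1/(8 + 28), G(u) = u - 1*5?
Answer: 27455/9 ≈ 3050.6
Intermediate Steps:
G(u) = -5 + u (G(u) = u - 5 = -5 + u)
J = -323/36 (J = -9 + 1/(8 + 28) = -9 + 1/36 = -323/36 ≈ -8.9722)
(J*G(-5))*34 = -323*(-5 - 5)/36*34 = -323/36*(-10)*34 = (1615/18)*34 = 27455/9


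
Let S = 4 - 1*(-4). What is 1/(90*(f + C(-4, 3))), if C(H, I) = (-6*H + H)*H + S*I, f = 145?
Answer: 1/8010 ≈ 0.00012484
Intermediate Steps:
S = 8 (S = 4 + 4 = 8)
C(H, I) = -5*H² + 8*I (C(H, I) = (-6*H + H)*H + 8*I = (-5*H)*H + 8*I = -5*H² + 8*I)
1/(90*(f + C(-4, 3))) = 1/(90*(145 + (-5*(-4)² + 8*3))) = 1/(90*(145 + (-5*16 + 24))) = 1/(90*(145 + (-80 + 24))) = 1/(90*(145 - 56)) = 1/(90*89) = 1/8010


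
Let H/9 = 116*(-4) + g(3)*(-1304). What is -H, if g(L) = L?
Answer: 39384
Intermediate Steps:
H = -39384 (H = 9*(116*(-4) + 3*(-1304)) = 9*(-464 - 3912) = 9*(-4376) = -39384)
-H = -1*(-39384) = 39384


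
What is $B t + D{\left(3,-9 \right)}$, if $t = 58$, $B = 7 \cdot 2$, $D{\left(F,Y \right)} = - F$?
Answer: $809$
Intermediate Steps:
$B = 14$
$B t + D{\left(3,-9 \right)} = 14 \cdot 58 - 3 = 812 - 3 = 809$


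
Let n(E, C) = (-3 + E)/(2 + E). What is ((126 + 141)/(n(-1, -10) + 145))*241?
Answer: 21449/47 ≈ 456.36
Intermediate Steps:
n(E, C) = (-3 + E)/(2 + E)
((126 + 141)/(n(-1, -10) + 145))*241 = ((126 + 141)/((-3 - 1)/(2 - 1) + 145))*241 = (267/(-4/1 + 145))*241 = (267/(1*(-4) + 145))*241 = (267/(-4 + 145))*241 = (267/141)*241 = (267*(1/141))*241 = (89/47)*241 = 21449/47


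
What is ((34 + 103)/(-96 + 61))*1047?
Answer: -143439/35 ≈ -4098.3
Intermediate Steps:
((34 + 103)/(-96 + 61))*1047 = (137/(-35))*1047 = (137*(-1/35))*1047 = -137/35*1047 = -143439/35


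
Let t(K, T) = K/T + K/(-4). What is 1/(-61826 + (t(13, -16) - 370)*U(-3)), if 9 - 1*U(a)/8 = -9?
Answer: -1/115691 ≈ -8.6437e-6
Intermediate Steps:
U(a) = 144 (U(a) = 72 - 8*(-9) = 72 + 72 = 144)
t(K, T) = -K/4 + K/T (t(K, T) = K/T + K*(-¼) = K/T - K/4 = -K/4 + K/T)
1/(-61826 + (t(13, -16) - 370)*U(-3)) = 1/(-61826 + ((-¼*13 + 13/(-16)) - 370)*144) = 1/(-61826 + ((-13/4 + 13*(-1/16)) - 370)*144) = 1/(-61826 + ((-13/4 - 13/16) - 370)*144) = 1/(-61826 + (-65/16 - 370)*144) = 1/(-61826 - 5985/16*144) = 1/(-61826 - 53865) = 1/(-115691) = -1/115691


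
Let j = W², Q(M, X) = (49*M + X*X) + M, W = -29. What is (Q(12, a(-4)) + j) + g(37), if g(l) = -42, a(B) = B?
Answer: 1415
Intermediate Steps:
Q(M, X) = X² + 50*M (Q(M, X) = (49*M + X²) + M = (X² + 49*M) + M = X² + 50*M)
j = 841 (j = (-29)² = 841)
(Q(12, a(-4)) + j) + g(37) = (((-4)² + 50*12) + 841) - 42 = ((16 + 600) + 841) - 42 = (616 + 841) - 42 = 1457 - 42 = 1415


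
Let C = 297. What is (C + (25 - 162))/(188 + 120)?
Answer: 40/77 ≈ 0.51948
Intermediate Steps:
(C + (25 - 162))/(188 + 120) = (297 + (25 - 162))/(188 + 120) = (297 - 137)/308 = 160*(1/308) = 40/77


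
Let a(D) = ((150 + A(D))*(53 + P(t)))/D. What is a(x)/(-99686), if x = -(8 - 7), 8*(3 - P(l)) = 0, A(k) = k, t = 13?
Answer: 4172/49843 ≈ 0.083703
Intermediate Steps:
P(l) = 3 (P(l) = 3 - ⅛*0 = 3 + 0 = 3)
x = -1 (x = -1*1 = -1)
a(D) = (8400 + 56*D)/D (a(D) = ((150 + D)*(53 + 3))/D = ((150 + D)*56)/D = (8400 + 56*D)/D)
a(x)/(-99686) = (56 + 8400/(-1))/(-99686) = (56 + 8400*(-1))*(-1/99686) = (56 - 8400)*(-1/99686) = -8344*(-1/99686) = 4172/49843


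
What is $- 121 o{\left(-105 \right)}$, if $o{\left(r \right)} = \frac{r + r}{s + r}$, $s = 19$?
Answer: $- \frac{12705}{43} \approx -295.46$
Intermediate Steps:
$o{\left(r \right)} = \frac{2 r}{19 + r}$ ($o{\left(r \right)} = \frac{r + r}{19 + r} = \frac{2 r}{19 + r}$)
$- 121 o{\left(-105 \right)} = - 121 \cdot 2 \left(-105\right) \frac{1}{19 - 105} = - 121 \cdot 2 \left(-105\right) \frac{1}{-86} = - 121 \cdot 2 \left(-105\right) \left(- \frac{1}{86}\right) = \left(-121\right) \frac{105}{43} = - \frac{12705}{43}$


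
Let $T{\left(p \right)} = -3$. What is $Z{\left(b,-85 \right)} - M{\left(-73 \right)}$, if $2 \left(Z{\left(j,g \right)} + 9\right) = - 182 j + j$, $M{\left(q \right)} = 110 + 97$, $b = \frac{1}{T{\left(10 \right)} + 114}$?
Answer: $- \frac{48133}{222} \approx -216.82$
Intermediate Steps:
$b = \frac{1}{111}$ ($b = \frac{1}{-3 + 114} = \frac{1}{111} \approx 0.009009$)
$M{\left(q \right)} = 207$
$Z{\left(j,g \right)} = -9 - \frac{181 j}{2}$ ($Z{\left(j,g \right)} = -9 + \frac{- 182 j + j}{2} = -9 + \frac{\left(-181\right) j}{2} = -9 - \frac{181 j}{2}$)
$Z{\left(b,-85 \right)} - M{\left(-73 \right)} = \left(-9 - \frac{181}{222}\right) - 207 = - \frac{2179}{222} - 207 = - \frac{48133}{222}$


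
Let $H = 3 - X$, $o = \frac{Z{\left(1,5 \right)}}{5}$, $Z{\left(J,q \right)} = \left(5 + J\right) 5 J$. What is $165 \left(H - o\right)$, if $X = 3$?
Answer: $-990$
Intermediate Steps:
$Z{\left(J,q \right)} = J \left(25 + 5 J\right)$ ($Z{\left(J,q \right)} = \left(25 + 5 J\right) J = J \left(25 + 5 J\right)$)
$o = 6$ ($o = \frac{5 \cdot 1 \left(5 + 1\right)}{5} = 5 \cdot 1 \cdot 6 \cdot \frac{1}{5} = 30 \cdot \frac{1}{5} = 6$)
$H = 0$ ($H = 3 - 3 = 0$)
$165 \left(H - o\right) = 165 \left(0 - 6\right) = 165 \left(-6\right) = -990$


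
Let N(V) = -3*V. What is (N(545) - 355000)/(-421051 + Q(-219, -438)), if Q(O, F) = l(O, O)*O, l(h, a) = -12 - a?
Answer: 356635/466384 ≈ 0.76468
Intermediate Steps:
Q(O, F) = O*(-12 - O) (Q(O, F) = (-12 - O)*O = O*(-12 - O))
(N(545) - 355000)/(-421051 + Q(-219, -438)) = (-3*545 - 355000)/(-421051 - 1*(-219)*(12 - 219)) = (-1635 - 355000)/(-421051 - 1*(-219)*(-207)) = -356635/(-421051 - 45333) = -356635/(-466384) = -356635*(-1/466384) = 356635/466384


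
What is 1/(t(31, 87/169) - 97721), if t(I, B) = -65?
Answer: -1/97786 ≈ -1.0226e-5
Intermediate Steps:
1/(t(31, 87/169) - 97721) = 1/(-65 - 97721) = 1/(-97786) = -1/97786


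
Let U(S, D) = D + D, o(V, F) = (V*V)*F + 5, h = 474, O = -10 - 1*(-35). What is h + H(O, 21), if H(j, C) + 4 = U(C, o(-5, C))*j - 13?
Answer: 26957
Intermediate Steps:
O = 25 (O = -10 + 35 = 25)
o(V, F) = 5 + F*V² (o(V, F) = V²*F + 5 = F*V² + 5 = 5 + F*V²)
U(S, D) = 2*D
H(j, C) = -17 + j*(10 + 50*C) (H(j, C) = -4 + ((2*(5 + C*(-5)²))*j - 13) = -4 + ((2*(5 + C*25))*j - 13) = -4 + ((2*(5 + 25*C))*j - 13) = -4 + ((10 + 50*C)*j - 13) = -4 + (j*(10 + 50*C) - 13) = -4 + (-13 + j*(10 + 50*C)) = -17 + j*(10 + 50*C))
h + H(O, 21) = 474 + (-17 + 10*25*(1 + 5*21)) = 474 + (-17 + 10*25*(1 + 105)) = 474 + (-17 + 10*25*106) = 474 + (-17 + 26500) = 474 + 26483 = 26957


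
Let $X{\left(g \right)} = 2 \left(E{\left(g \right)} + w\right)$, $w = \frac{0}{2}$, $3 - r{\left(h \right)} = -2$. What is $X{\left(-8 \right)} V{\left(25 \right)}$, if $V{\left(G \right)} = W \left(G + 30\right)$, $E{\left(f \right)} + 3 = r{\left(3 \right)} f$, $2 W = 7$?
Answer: $-16555$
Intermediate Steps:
$W = \frac{7}{2}$ ($W = \frac{1}{2} \cdot 7 = \frac{7}{2} \approx 3.5$)
$r{\left(h \right)} = 5$ ($r{\left(h \right)} = 3 - -2 = 3 + 2 = 5$)
$E{\left(f \right)} = -3 + 5 f$
$V{\left(G \right)} = 105 + \frac{7 G}{2}$ ($V{\left(G \right)} = \frac{7 \left(G + 30\right)}{2} = \frac{7 \left(30 + G\right)}{2} = 105 + \frac{7 G}{2}$)
$w = 0$ ($w = 0 \cdot \frac{1}{2} = 0$)
$X{\left(g \right)} = -6 + 10 g$ ($X{\left(g \right)} = 2 \left(\left(-3 + 5 g\right) + 0\right) = 2 \left(-3 + 5 g\right) = -6 + 10 g$)
$X{\left(-8 \right)} V{\left(25 \right)} = \left(-6 + 10 \left(-8\right)\right) \left(105 + \frac{7}{2} \cdot 25\right) = \left(-6 - 80\right) \left(105 + \frac{175}{2}\right) = \left(-86\right) \frac{385}{2} = -16555$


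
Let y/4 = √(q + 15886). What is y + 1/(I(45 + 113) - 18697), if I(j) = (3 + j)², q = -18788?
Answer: 1/7224 + 4*I*√2902 ≈ 0.00013843 + 215.48*I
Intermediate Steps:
y = 4*I*√2902 (y = 4*√(-18788 + 15886) = 4*√(-2902) = 4*(I*√2902) = 4*I*√2902 ≈ 215.48*I)
y + 1/(I(45 + 113) - 18697) = 4*I*√2902 + 1/((3 + (45 + 113))² - 18697) = 4*I*√2902 + 1/((3 + 158)² - 18697) = 4*I*√2902 + 1/(161² - 18697) = 4*I*√2902 + 1/(25921 - 18697) = 4*I*√2902 + 1/7224 = 1/7224 + 4*I*√2902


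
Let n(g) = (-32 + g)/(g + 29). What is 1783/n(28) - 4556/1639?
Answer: -166591433/6556 ≈ -25411.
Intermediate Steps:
n(g) = (-32 + g)/(29 + g)
1783/n(28) - 4556/1639 = 1783/(((-32 + 28)/(29 + 28))) - 4556/1639 = 1783/((-4/57)) - 4556*1/1639 = 1783/(((1/57)*(-4))) - 4556/1639 = 1783/(-4/57) - 4556/1639 = 1783*(-57/4) - 4556/1639 = -101631/4 - 4556/1639 = -166591433/6556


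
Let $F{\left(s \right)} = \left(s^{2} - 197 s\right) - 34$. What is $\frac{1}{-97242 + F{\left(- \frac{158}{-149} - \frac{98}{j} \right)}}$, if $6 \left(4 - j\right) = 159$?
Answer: $- \frac{44957025}{4419887475194} \approx -1.0172 \cdot 10^{-5}$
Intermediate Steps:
$j = - \frac{45}{2}$ ($j = 4 - \frac{53}{2} = - \frac{45}{2} \approx -22.5$)
$F{\left(s \right)} = -34 + s^{2} - 197 s$
$\frac{1}{-97242 + F{\left(- \frac{158}{-149} - \frac{98}{j} \right)}} = \frac{1}{-97242 - \left(34 - \left(- \frac{158}{-149} - \frac{98}{- \frac{45}{2}}\right)^{2} + 197 \left(- \frac{158}{-149} - \frac{98}{- \frac{45}{2}}\right)\right)} = \frac{1}{-97242 - \left(34 - \left(\left(-158\right) \left(- \frac{1}{149}\right) - - \frac{196}{45}\right)^{2} + 197 \left(\left(-158\right) \left(- \frac{1}{149}\right) - - \frac{196}{45}\right)\right)} = \frac{1}{-97242 - \left(34 - \left(\frac{158}{149} + \frac{196}{45}\right)^{2} + 197 \left(\frac{158}{149} + \frac{196}{45}\right)\right)} = \frac{1}{-97242 - \left(\frac{7381828}{6705} - \frac{1318706596}{44957025}\right)} = \frac{1}{-97242 - \frac{48176450144}{44957025}} = \frac{1}{- \frac{4419887475194}{44957025}} = - \frac{44957025}{4419887475194}$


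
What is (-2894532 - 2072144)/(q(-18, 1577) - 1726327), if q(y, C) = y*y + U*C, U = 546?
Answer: 4966676/864961 ≈ 5.7421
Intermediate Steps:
q(y, C) = y**2 + 546*C (q(y, C) = y*y + 546*C = y**2 + 546*C)
(-2894532 - 2072144)/(q(-18, 1577) - 1726327) = (-2894532 - 2072144)/(((-18)**2 + 546*1577) - 1726327) = -4966676/((324 + 861042) - 1726327) = -4966676/(861366 - 1726327) = -4966676/(-864961) = -4966676*(-1/864961) = 4966676/864961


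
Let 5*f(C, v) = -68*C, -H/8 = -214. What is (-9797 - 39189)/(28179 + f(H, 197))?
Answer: -34990/3497 ≈ -10.006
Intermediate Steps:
H = 1712 (H = -8*(-214) = 1712)
f(C, v) = -68*C/5 (f(C, v) = (-68*C)/5 = -68*C/5)
(-9797 - 39189)/(28179 + f(H, 197)) = (-9797 - 39189)/(28179 - 68/5*1712) = -48986/(28179 - 116416/5) = -48986/24479/5 = -48986*5/24479 = -34990/3497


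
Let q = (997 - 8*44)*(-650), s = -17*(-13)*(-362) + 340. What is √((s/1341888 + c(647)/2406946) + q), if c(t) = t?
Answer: 3*I*√210917871802139495393215938/67288582376 ≈ 647.5*I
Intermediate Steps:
s = -79662 (s = 221*(-362) + 340 = -80002 + 340 = -79662)
q = -419250 (q = (997 - 352)*(-650) = 645*(-650) = -419250)
√((s/1341888 + c(647)/2406946) + q) = √((-79662/1341888 + 647/2406946) - 419250) = √((-79662*1/1341888 + 647*(1/2406946)) - 419250) = √((-13277/223648 + 647/2406946) - 419250) = √(-15906160893/269154329504 - 419250) = √(-112842968550712893/269154329504) = 3*I*√210917871802139495393215938/67288582376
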